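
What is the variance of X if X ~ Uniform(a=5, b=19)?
16.3333

We have X ~ Uniform(a=5, b=19).

For a Uniform distribution with a=5, b=19:
Var(X) = 16.3333

The variance measures the spread of the distribution around the mean.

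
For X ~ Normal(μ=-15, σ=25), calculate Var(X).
625.0000

We have X ~ Normal(μ=-15, σ=25).

For a Normal distribution with μ=-15, σ=25:
Var(X) = 625.0000

The variance measures the spread of the distribution around the mean.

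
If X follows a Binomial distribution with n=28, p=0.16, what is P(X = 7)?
0.081672

We have X ~ Binomial(n=28, p=0.16).

For a Binomial distribution, the PMF gives us the probability of each outcome.

Using the PMF formula:
P(X = 7) = 0.081672

Rounded to 4 decimal places: 0.0817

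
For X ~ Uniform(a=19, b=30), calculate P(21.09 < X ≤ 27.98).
0.626364

We have X ~ Uniform(a=19, b=30).

To find P(21.09 < X ≤ 27.98), we use:
P(21.09 < X ≤ 27.98) = P(X ≤ 27.98) - P(X ≤ 21.09)
                 = F(27.98) - F(21.09)
                 = 0.816364 - 0.190000
                 = 0.626364

So there's approximately a 62.6% chance that X falls in this range.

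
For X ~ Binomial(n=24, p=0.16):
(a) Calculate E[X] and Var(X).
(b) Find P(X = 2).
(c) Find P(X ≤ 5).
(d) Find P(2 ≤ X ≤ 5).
(a) E[X] = 3.8400, Var(X) = 3.2256
(b) P(X = 2) = 0.152508
(c) P(X ≤ 5) = 0.825723
(d) P(2 ≤ X ≤ 5) = 0.740870

We have X ~ Binomial(n=24, p=0.16).

(a) Moments:
E[X] = 3.8400
Var(X) = 3.2256
σ = √Var(X) = 1.7960

(b) Point probability using PMF:
P(X = 2) = 0.152508

(c) Cumulative probability using CDF:
P(X ≤ 5) = F(5) = 0.825723

(d) Range probability:
P(2 ≤ X ≤ 5) = P(X ≤ 5) - P(X ≤ 1)
                   = F(5) - F(1)
                   = 0.825723 - 0.084853
                   = 0.740870

This means approximately 74.1% of outcomes fall in the interval [2, 5].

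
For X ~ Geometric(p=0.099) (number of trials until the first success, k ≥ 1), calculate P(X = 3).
0.080368

We have X ~ Geometric(p=0.099) (number of trials until the first success, k ≥ 1).

For a Geometric distribution, the PMF gives us the probability of each outcome.

Using the PMF formula:
P(X = 3) = 0.080368

Rounded to 4 decimal places: 0.0804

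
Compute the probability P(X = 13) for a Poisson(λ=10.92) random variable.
0.091226

We have X ~ Poisson(λ=10.92).

For a Poisson distribution, the PMF gives us the probability of each outcome.

Using the PMF formula:
P(X = 13) = 0.091226

Rounded to 4 decimal places: 0.0912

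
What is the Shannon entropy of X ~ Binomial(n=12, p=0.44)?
1.9597 nats

We have X ~ Binomial(n=12, p=0.44).

The Shannon entropy measures the uncertainty or information content of the distribution.

For a Binomial distribution with n=12, p=0.44:
H(X) = 1.9597 nats

(In bits, this would be 2.8273 bits.)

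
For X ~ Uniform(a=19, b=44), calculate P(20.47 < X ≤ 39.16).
0.747600

We have X ~ Uniform(a=19, b=44).

To find P(20.47 < X ≤ 39.16), we use:
P(20.47 < X ≤ 39.16) = P(X ≤ 39.16) - P(X ≤ 20.47)
                 = F(39.16) - F(20.47)
                 = 0.806400 - 0.058800
                 = 0.747600

So there's approximately a 74.8% chance that X falls in this range.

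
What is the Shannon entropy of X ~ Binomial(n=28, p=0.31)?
2.3116 nats

We have X ~ Binomial(n=28, p=0.31).

The Shannon entropy measures the uncertainty or information content of the distribution.

For a Binomial distribution with n=28, p=0.31:
H(X) = 2.3116 nats

(In bits, this would be 3.3349 bits.)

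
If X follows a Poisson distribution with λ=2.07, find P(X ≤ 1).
0.387390

We have X ~ Poisson(λ=2.07).

The CDF gives us P(X ≤ k).

Using the CDF:
P(X ≤ 1) = 0.387390

This means there's approximately a 38.7% chance that X is at most 1.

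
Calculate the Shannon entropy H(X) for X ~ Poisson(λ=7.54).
2.4171 nats

We have X ~ Poisson(λ=7.54).

The Shannon entropy measures the uncertainty or information content of the distribution.

For a Poisson distribution with λ=7.54:
H(X) = 2.4171 nats

(In bits, this would be 3.4871 bits.)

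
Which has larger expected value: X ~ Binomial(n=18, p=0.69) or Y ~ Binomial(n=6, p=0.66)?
X has larger mean (12.4200 > 3.9600)

Compute the expected value for each distribution:

X ~ Binomial(n=18, p=0.69):
E[X] = 12.4200

Y ~ Binomial(n=6, p=0.66):
E[Y] = 3.9600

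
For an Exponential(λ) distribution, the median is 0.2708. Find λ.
λ = 2.5596

For X ~ Exponential(λ), the CDF is F(x) = 1 - e^(-λx).
The median m satisfies F(m) = 0.5:
1 - e^(-λm) = 0.5
e^(-λm) = 0.5
λm = ln(2)
m = ln(2) / λ

Given m = 0.2708:
λ = ln(2) / 0.2708 = 0.693147 / 0.2708 = 2.5596

Verification: ln(2) / 2.5596 = 0.2708 ✓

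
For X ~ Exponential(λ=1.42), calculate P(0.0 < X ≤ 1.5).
0.881163

We have X ~ Exponential(λ=1.42).

To find P(0.0 < X ≤ 1.5), we use:
P(0.0 < X ≤ 1.5) = P(X ≤ 1.5) - P(X ≤ 0.0)
                 = F(1.5) - F(0.0)
                 = 0.881163 - 0.000000
                 = 0.881163

So there's approximately a 88.1% chance that X falls in this range.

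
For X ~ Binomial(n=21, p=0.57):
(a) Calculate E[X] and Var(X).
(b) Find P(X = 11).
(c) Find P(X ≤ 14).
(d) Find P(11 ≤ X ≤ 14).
(a) E[X] = 11.9700, Var(X) = 5.1471
(b) P(X = 11) = 0.157302
(c) P(X ≤ 14) = 0.868369
(d) P(11 ≤ X ≤ 14) = 0.611320

We have X ~ Binomial(n=21, p=0.57).

(a) Moments:
E[X] = 11.9700
Var(X) = 5.1471
σ = √Var(X) = 2.2687

(b) Point probability using PMF:
P(X = 11) = 0.157302

(c) Cumulative probability using CDF:
P(X ≤ 14) = F(14) = 0.868369

(d) Range probability:
P(11 ≤ X ≤ 14) = P(X ≤ 14) - P(X ≤ 10)
                   = F(14) - F(10)
                   = 0.868369 - 0.257049
                   = 0.611320

This means approximately 61.1% of outcomes fall in the interval [11, 14].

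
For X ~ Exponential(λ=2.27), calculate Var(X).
0.1941

We have X ~ Exponential(λ=2.27).

For an Exponential distribution with λ=2.27:
Var(X) = 0.1941

The variance measures the spread of the distribution around the mean.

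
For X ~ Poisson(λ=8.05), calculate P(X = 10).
0.100491

We have X ~ Poisson(λ=8.05).

For a Poisson distribution, the PMF gives us the probability of each outcome.

Using the PMF formula:
P(X = 10) = 0.100491

Rounded to 4 decimal places: 0.1005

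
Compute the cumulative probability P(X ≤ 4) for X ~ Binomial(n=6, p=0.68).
0.621977

We have X ~ Binomial(n=6, p=0.68).

The CDF gives us P(X ≤ k).

Using the CDF:
P(X ≤ 4) = 0.621977

This means there's approximately a 62.2% chance that X is at most 4.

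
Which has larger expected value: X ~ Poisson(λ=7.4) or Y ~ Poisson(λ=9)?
Y has larger mean (9.0000 > 7.4000)

Compute the expected value for each distribution:

X ~ Poisson(λ=7.4):
E[X] = 7.4000

Y ~ Poisson(λ=9):
E[Y] = 9.0000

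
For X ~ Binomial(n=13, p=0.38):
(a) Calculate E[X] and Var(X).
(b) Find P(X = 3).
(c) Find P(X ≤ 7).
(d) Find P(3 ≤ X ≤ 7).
(a) E[X] = 4.9400, Var(X) = 3.0628
(b) P(X = 3) = 0.131715
(c) P(X ≤ 7) = 0.926210
(d) P(3 ≤ X ≤ 7) = 0.849663

We have X ~ Binomial(n=13, p=0.38).

(a) Moments:
E[X] = 4.9400
Var(X) = 3.0628
σ = √Var(X) = 1.7501

(b) Point probability using PMF:
P(X = 3) = 0.131715

(c) Cumulative probability using CDF:
P(X ≤ 7) = F(7) = 0.926210

(d) Range probability:
P(3 ≤ X ≤ 7) = P(X ≤ 7) - P(X ≤ 2)
                   = F(7) - F(2)
                   = 0.926210 - 0.076548
                   = 0.849663

This means approximately 85.0% of outcomes fall in the interval [3, 7].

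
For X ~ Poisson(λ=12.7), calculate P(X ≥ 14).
0.394012

We have X ~ Poisson(λ=12.7).

For discrete distributions, P(X ≥ 14) = 1 - P(X ≤ 13).

P(X ≤ 13) = 0.605988
P(X ≥ 14) = 1 - 0.605988 = 0.394012

So there's approximately a 39.4% chance that X is at least 14.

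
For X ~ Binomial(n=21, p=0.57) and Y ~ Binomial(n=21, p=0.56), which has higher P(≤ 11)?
Y has higher probability (P(Y ≤ 11) = 0.4512 > P(X ≤ 11) = 0.4144)

Compute P(≤ 11) for each distribution:

X ~ Binomial(n=21, p=0.57):
P(X ≤ 11) = 0.4144

Y ~ Binomial(n=21, p=0.56):
P(Y ≤ 11) = 0.4512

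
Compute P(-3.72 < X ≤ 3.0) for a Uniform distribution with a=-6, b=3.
0.746667

We have X ~ Uniform(a=-6, b=3).

To find P(-3.72 < X ≤ 3.0), we use:
P(-3.72 < X ≤ 3.0) = P(X ≤ 3.0) - P(X ≤ -3.72)
                 = F(3.0) - F(-3.72)
                 = 1.000000 - 0.253333
                 = 0.746667

So there's approximately a 74.7% chance that X falls in this range.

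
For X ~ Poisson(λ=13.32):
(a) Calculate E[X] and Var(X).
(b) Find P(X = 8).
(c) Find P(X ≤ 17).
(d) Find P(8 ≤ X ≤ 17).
(a) E[X] = 13.3200, Var(X) = 13.3200
(b) P(X = 8) = 0.040338
(c) P(X ≤ 17) = 0.872011
(d) P(8 ≤ X ≤ 17) = 0.826349

We have X ~ Poisson(λ=13.32).

(a) Moments:
E[X] = 13.3200
Var(X) = 13.3200
σ = √Var(X) = 3.6497

(b) Point probability using PMF:
P(X = 8) = 0.040338

(c) Cumulative probability using CDF:
P(X ≤ 17) = F(17) = 0.872011

(d) Range probability:
P(8 ≤ X ≤ 17) = P(X ≤ 17) - P(X ≤ 7)
                   = F(17) - F(7)
                   = 0.872011 - 0.045662
                   = 0.826349

This means approximately 82.6% of outcomes fall in the interval [8, 17].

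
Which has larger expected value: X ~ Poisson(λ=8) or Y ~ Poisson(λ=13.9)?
Y has larger mean (13.9000 > 8.0000)

Compute the expected value for each distribution:

X ~ Poisson(λ=8):
E[X] = 8.0000

Y ~ Poisson(λ=13.9):
E[Y] = 13.9000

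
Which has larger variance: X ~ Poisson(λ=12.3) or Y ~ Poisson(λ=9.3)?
X has larger variance (12.3000 > 9.3000)

Compute the variance for each distribution:

X ~ Poisson(λ=12.3):
Var(X) = 12.3000

Y ~ Poisson(λ=9.3):
Var(Y) = 9.3000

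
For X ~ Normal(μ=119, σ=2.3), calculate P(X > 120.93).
0.200698

We have X ~ Normal(μ=119, σ=2.3).

P(X > 120.93) = 1 - P(X ≤ 120.93)
                = 1 - F(120.93)
                = 1 - 0.799302
                = 0.200698

So there's approximately a 20.1% chance that X exceeds 120.93.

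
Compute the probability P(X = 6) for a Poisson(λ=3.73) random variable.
0.089743

We have X ~ Poisson(λ=3.73).

For a Poisson distribution, the PMF gives us the probability of each outcome.

Using the PMF formula:
P(X = 6) = 0.089743

Rounded to 4 decimal places: 0.0897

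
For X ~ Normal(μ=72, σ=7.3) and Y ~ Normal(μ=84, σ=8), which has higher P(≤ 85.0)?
X has higher probability (P(X ≤ 85.0) = 0.9625 > P(Y ≤ 85.0) = 0.5497)

Compute P(≤ 85.0) for each distribution:

X ~ Normal(μ=72, σ=7.3):
P(X ≤ 85.0) = 0.9625

Y ~ Normal(μ=84, σ=8):
P(Y ≤ 85.0) = 0.5497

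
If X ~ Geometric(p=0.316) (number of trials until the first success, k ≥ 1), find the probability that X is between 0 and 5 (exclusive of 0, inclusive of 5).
0.850280

We have X ~ Geometric(p=0.316) (number of trials until the first success, k ≥ 1).

To find P(0 < X ≤ 5), we use:
P(0 < X ≤ 5) = P(X ≤ 5) - P(X ≤ 0)
                 = F(5) - F(0)
                 = 0.850280 - 0.000000
                 = 0.850280

So there's approximately a 85.0% chance that X falls in this range.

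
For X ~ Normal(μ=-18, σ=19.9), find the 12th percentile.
-41.3822

We have X ~ Normal(μ=-18, σ=19.9).

We want to find x such that P(X ≤ x) = 0.12.

This is the 12th percentile, which means 12% of values fall below this point.

Using the inverse CDF (quantile function):
x = F⁻¹(0.12) = -41.3822

Verification: P(X ≤ -41.3822) = 0.12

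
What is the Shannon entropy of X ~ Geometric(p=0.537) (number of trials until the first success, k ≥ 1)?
1.2857 nats

We have X ~ Geometric(p=0.537) (number of trials until the first success, k ≥ 1).

The Shannon entropy measures the uncertainty or information content of the distribution.

For a Geometric distribution with p=0.537 (number of trials until the first success, k ≥ 1):
H(X) = 1.2857 nats

(In bits, this would be 1.8548 bits.)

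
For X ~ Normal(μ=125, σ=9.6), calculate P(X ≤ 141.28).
0.955041

We have X ~ Normal(μ=125, σ=9.6).

The CDF gives us P(X ≤ k).

Using the CDF:
P(X ≤ 141.28) = 0.955041

This means there's approximately a 95.5% chance that X is at most 141.28.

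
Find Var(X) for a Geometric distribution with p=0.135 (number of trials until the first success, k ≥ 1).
47.4623

We have X ~ Geometric(p=0.135) (number of trials until the first success, k ≥ 1).

For a Geometric distribution with p=0.135 (number of trials until the first success, k ≥ 1):
Var(X) = 47.4623

The variance measures the spread of the distribution around the mean.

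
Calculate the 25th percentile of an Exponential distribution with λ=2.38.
0.1209

We have X ~ Exponential(λ=2.38).

We want to find x such that P(X ≤ x) = 0.25.

This is the 25th percentile, which means 25% of values fall below this point.

Using the inverse CDF (quantile function):
x = F⁻¹(0.25) = 0.1209

Verification: P(X ≤ 0.1209) = 0.25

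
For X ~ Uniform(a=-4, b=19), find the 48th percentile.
7.0400

We have X ~ Uniform(a=-4, b=19).

We want to find x such that P(X ≤ x) = 0.48.

This is the 48th percentile, which means 48% of values fall below this point.

Using the inverse CDF (quantile function):
x = F⁻¹(0.48) = 7.0400

Verification: P(X ≤ 7.0400) = 0.48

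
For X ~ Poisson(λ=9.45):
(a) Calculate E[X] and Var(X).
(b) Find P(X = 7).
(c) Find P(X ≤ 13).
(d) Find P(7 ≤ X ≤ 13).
(a) E[X] = 9.4500, Var(X) = 9.4500
(b) P(X = 7) = 0.105077
(c) P(X ≤ 13) = 0.901193
(d) P(7 ≤ X ≤ 13) = 0.732387

We have X ~ Poisson(λ=9.45).

(a) Moments:
E[X] = 9.4500
Var(X) = 9.4500
σ = √Var(X) = 3.0741

(b) Point probability using PMF:
P(X = 7) = 0.105077

(c) Cumulative probability using CDF:
P(X ≤ 13) = F(13) = 0.901193

(d) Range probability:
P(7 ≤ X ≤ 13) = P(X ≤ 13) - P(X ≤ 6)
                   = F(13) - F(6)
                   = 0.901193 - 0.168806
                   = 0.732387

This means approximately 73.2% of outcomes fall in the interval [7, 13].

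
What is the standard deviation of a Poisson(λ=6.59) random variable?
2.5671

We have X ~ Poisson(λ=6.59).

For a Poisson distribution with λ=6.59:
σ = √Var(X) = 2.5671

The standard deviation is the square root of the variance.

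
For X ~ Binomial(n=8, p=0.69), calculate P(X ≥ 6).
0.526436

We have X ~ Binomial(n=8, p=0.69).

For discrete distributions, P(X ≥ 6) = 1 - P(X ≤ 5).

P(X ≤ 5) = 0.473564
P(X ≥ 6) = 1 - 0.473564 = 0.526436

So there's approximately a 52.6% chance that X is at least 6.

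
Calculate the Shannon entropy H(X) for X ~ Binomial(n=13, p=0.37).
1.9703 nats

We have X ~ Binomial(n=13, p=0.37).

The Shannon entropy measures the uncertainty or information content of the distribution.

For a Binomial distribution with n=13, p=0.37:
H(X) = 1.9703 nats

(In bits, this would be 2.8425 bits.)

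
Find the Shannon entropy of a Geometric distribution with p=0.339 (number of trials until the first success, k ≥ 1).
1.8890 nats

We have X ~ Geometric(p=0.339) (number of trials until the first success, k ≥ 1).

The Shannon entropy measures the uncertainty or information content of the distribution.

For a Geometric distribution with p=0.339 (number of trials until the first success, k ≥ 1):
H(X) = 1.8890 nats

(In bits, this would be 2.7252 bits.)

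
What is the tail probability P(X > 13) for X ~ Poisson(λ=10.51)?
0.175486

We have X ~ Poisson(λ=10.51).

P(X > 13) = 1 - P(X ≤ 13)
                = 1 - F(13)
                = 1 - 0.824514
                = 0.175486

So there's approximately a 17.5% chance that X exceeds 13.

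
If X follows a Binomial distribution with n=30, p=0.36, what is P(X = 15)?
0.042452

We have X ~ Binomial(n=30, p=0.36).

For a Binomial distribution, the PMF gives us the probability of each outcome.

Using the PMF formula:
P(X = 15) = 0.042452

Rounded to 4 decimal places: 0.0425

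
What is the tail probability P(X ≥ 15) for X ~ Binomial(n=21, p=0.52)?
0.057369

We have X ~ Binomial(n=21, p=0.52).

For discrete distributions, P(X ≥ 15) = 1 - P(X ≤ 14).

P(X ≤ 14) = 0.942631
P(X ≥ 15) = 1 - 0.942631 = 0.057369

So there's approximately a 5.7% chance that X is at least 15.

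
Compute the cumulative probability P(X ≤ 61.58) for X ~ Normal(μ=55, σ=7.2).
0.819612

We have X ~ Normal(μ=55, σ=7.2).

The CDF gives us P(X ≤ k).

Using the CDF:
P(X ≤ 61.58) = 0.819612

This means there's approximately a 82.0% chance that X is at most 61.58.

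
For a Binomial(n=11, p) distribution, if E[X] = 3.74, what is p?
p = 0.34

For a Binomial(n, p) distribution:
E[X] = n × p

Given n = 11 and E[X] = 3.74:
3.74 = 11 × p
p = 3.74 / 11 = 0.34

Verification: Binomial(11, 0.34) has E[X] = 3.74 ✓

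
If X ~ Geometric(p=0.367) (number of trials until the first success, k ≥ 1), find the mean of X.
2.7248

We have X ~ Geometric(p=0.367) (number of trials until the first success, k ≥ 1).

For a Geometric distribution with p=0.367 (number of trials until the first success, k ≥ 1):
E[X] = 2.7248

This is the expected (average) value of X.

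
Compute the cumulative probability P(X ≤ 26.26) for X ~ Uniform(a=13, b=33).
0.663000

We have X ~ Uniform(a=13, b=33).

The CDF gives us P(X ≤ k).

Using the CDF:
P(X ≤ 26.26) = 0.663000

This means there's approximately a 66.3% chance that X is at most 26.26.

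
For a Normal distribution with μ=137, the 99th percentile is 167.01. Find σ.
σ = 12.9000

For X ~ Normal(μ, σ), the p-th percentile satisfies x = μ + z_p × σ,
where z_p = Φ⁻¹(p) is the standard normal quantile.

Step 1: z_{0.99} = Φ⁻¹(0.99) = 2.3263

Step 2: Solve for σ:
167.01 = 137 + 2.3263 × σ
σ = (167.01 - 137) / 2.3263
σ = 30.01 / 2.3263
σ = 12.9000

Verification: μ + z × σ = 137 + 2.3263 × 12.9000 = 167.01 ✓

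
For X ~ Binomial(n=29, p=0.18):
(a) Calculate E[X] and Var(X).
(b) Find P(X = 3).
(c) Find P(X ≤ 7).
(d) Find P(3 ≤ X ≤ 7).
(a) E[X] = 5.2200, Var(X) = 4.2804
(b) P(X = 3) = 0.122390
(c) P(X ≤ 7) = 0.863637
(d) P(3 ≤ X ≤ 7) = 0.778361

We have X ~ Binomial(n=29, p=0.18).

(a) Moments:
E[X] = 5.2200
Var(X) = 4.2804
σ = √Var(X) = 2.0689

(b) Point probability using PMF:
P(X = 3) = 0.122390

(c) Cumulative probability using CDF:
P(X ≤ 7) = F(7) = 0.863637

(d) Range probability:
P(3 ≤ X ≤ 7) = P(X ≤ 7) - P(X ≤ 2)
                   = F(7) - F(2)
                   = 0.863637 - 0.085276
                   = 0.778361

This means approximately 77.8% of outcomes fall in the interval [3, 7].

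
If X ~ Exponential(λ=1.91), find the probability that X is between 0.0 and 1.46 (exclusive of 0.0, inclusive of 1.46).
0.938493

We have X ~ Exponential(λ=1.91).

To find P(0.0 < X ≤ 1.46), we use:
P(0.0 < X ≤ 1.46) = P(X ≤ 1.46) - P(X ≤ 0.0)
                 = F(1.46) - F(0.0)
                 = 0.938493 - 0.000000
                 = 0.938493

So there's approximately a 93.8% chance that X falls in this range.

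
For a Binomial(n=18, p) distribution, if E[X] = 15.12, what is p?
p = 0.84

For a Binomial(n, p) distribution:
E[X] = n × p

Given n = 18 and E[X] = 15.12:
15.12 = 18 × p
p = 15.12 / 18 = 0.84

Verification: Binomial(18, 0.84) has E[X] = 15.12 ✓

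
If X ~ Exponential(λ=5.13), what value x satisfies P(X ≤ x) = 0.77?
0.2865

We have X ~ Exponential(λ=5.13).

We want to find x such that P(X ≤ x) = 0.77.

This is the 77th percentile, which means 77% of values fall below this point.

Using the inverse CDF (quantile function):
x = F⁻¹(0.77) = 0.2865

Verification: P(X ≤ 0.2865) = 0.77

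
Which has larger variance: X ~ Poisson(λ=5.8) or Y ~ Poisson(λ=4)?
X has larger variance (5.8000 > 4.0000)

Compute the variance for each distribution:

X ~ Poisson(λ=5.8):
Var(X) = 5.8000

Y ~ Poisson(λ=4):
Var(Y) = 4.0000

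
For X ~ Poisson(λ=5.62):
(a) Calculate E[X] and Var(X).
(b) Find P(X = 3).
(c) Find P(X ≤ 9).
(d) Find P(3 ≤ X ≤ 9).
(a) E[X] = 5.6200, Var(X) = 5.6200
(b) P(X = 3) = 0.107232
(c) P(X ≤ 9) = 0.939759
(d) P(3 ≤ X ≤ 9) = 0.858523

We have X ~ Poisson(λ=5.62).

(a) Moments:
E[X] = 5.6200
Var(X) = 5.6200
σ = √Var(X) = 2.3707

(b) Point probability using PMF:
P(X = 3) = 0.107232

(c) Cumulative probability using CDF:
P(X ≤ 9) = F(9) = 0.939759

(d) Range probability:
P(3 ≤ X ≤ 9) = P(X ≤ 9) - P(X ≤ 2)
                   = F(9) - F(2)
                   = 0.939759 - 0.081236
                   = 0.858523

This means approximately 85.9% of outcomes fall in the interval [3, 9].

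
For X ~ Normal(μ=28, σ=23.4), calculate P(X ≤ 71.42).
0.968242

We have X ~ Normal(μ=28, σ=23.4).

The CDF gives us P(X ≤ k).

Using the CDF:
P(X ≤ 71.42) = 0.968242

This means there's approximately a 96.8% chance that X is at most 71.42.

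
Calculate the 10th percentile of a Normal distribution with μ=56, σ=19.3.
31.2661

We have X ~ Normal(μ=56, σ=19.3).

We want to find x such that P(X ≤ x) = 0.1.

This is the 10th percentile, which means 10% of values fall below this point.

Using the inverse CDF (quantile function):
x = F⁻¹(0.1) = 31.2661

Verification: P(X ≤ 31.2661) = 0.1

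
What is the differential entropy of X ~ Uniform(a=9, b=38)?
3.3673 nats

We have X ~ Uniform(a=9, b=38).

The differential entropy measures the uncertainty or information content of the distribution.

For a Uniform distribution with a=9, b=38:
h(X) = 3.3673 nats

(In bits, this would be 4.8580 bits.)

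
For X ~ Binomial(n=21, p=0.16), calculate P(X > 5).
0.106023

We have X ~ Binomial(n=21, p=0.16).

P(X > 5) = 1 - P(X ≤ 5)
                = 1 - F(5)
                = 1 - 0.893977
                = 0.106023

So there's approximately a 10.6% chance that X exceeds 5.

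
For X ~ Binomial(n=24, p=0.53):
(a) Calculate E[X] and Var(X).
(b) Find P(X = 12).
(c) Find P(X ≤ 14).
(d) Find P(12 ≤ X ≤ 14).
(a) E[X] = 12.7200, Var(X) = 5.9784
(b) P(X = 12) = 0.154353
(c) P(X ≤ 14) = 0.765667
(d) P(12 ≤ X ≤ 14) = 0.457378

We have X ~ Binomial(n=24, p=0.53).

(a) Moments:
E[X] = 12.7200
Var(X) = 5.9784
σ = √Var(X) = 2.4451

(b) Point probability using PMF:
P(X = 12) = 0.154353

(c) Cumulative probability using CDF:
P(X ≤ 14) = F(14) = 0.765667

(d) Range probability:
P(12 ≤ X ≤ 14) = P(X ≤ 14) - P(X ≤ 11)
                   = F(14) - F(11)
                   = 0.765667 - 0.308289
                   = 0.457378

This means approximately 45.7% of outcomes fall in the interval [12, 14].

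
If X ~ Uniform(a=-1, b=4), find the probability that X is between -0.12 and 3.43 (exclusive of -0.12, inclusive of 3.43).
0.710000

We have X ~ Uniform(a=-1, b=4).

To find P(-0.12 < X ≤ 3.43), we use:
P(-0.12 < X ≤ 3.43) = P(X ≤ 3.43) - P(X ≤ -0.12)
                 = F(3.43) - F(-0.12)
                 = 0.886000 - 0.176000
                 = 0.710000

So there's approximately a 71.0% chance that X falls in this range.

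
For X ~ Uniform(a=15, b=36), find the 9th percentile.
16.8900

We have X ~ Uniform(a=15, b=36).

We want to find x such that P(X ≤ x) = 0.09.

This is the 9th percentile, which means 9% of values fall below this point.

Using the inverse CDF (quantile function):
x = F⁻¹(0.09) = 16.8900

Verification: P(X ≤ 16.8900) = 0.09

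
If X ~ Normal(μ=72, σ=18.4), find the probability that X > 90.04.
0.163436

We have X ~ Normal(μ=72, σ=18.4).

P(X > 90.04) = 1 - P(X ≤ 90.04)
                = 1 - F(90.04)
                = 1 - 0.836564
                = 0.163436

So there's approximately a 16.3% chance that X exceeds 90.04.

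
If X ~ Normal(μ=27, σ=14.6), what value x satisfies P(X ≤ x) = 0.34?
20.9780

We have X ~ Normal(μ=27, σ=14.6).

We want to find x such that P(X ≤ x) = 0.34.

This is the 34th percentile, which means 34% of values fall below this point.

Using the inverse CDF (quantile function):
x = F⁻¹(0.34) = 20.9780

Verification: P(X ≤ 20.9780) = 0.34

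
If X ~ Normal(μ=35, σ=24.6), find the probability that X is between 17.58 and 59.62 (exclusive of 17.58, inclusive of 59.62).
0.602109

We have X ~ Normal(μ=35, σ=24.6).

To find P(17.58 < X ≤ 59.62), we use:
P(17.58 < X ≤ 59.62) = P(X ≤ 59.62) - P(X ≤ 17.58)
                 = F(59.62) - F(17.58)
                 = 0.841541 - 0.239432
                 = 0.602109

So there's approximately a 60.2% chance that X falls in this range.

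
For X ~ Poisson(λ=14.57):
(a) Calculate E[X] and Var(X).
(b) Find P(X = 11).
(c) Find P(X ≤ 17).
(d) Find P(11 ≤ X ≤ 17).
(a) E[X] = 14.5700, Var(X) = 14.5700
(b) P(X = 11) = 0.073999
(c) P(X ≤ 17) = 0.784188
(d) P(11 ≤ X ≤ 17) = 0.643281

We have X ~ Poisson(λ=14.57).

(a) Moments:
E[X] = 14.5700
Var(X) = 14.5700
σ = √Var(X) = 3.8171

(b) Point probability using PMF:
P(X = 11) = 0.073999

(c) Cumulative probability using CDF:
P(X ≤ 17) = F(17) = 0.784188

(d) Range probability:
P(11 ≤ X ≤ 17) = P(X ≤ 17) - P(X ≤ 10)
                   = F(17) - F(10)
                   = 0.784188 - 0.140907
                   = 0.643281

This means approximately 64.3% of outcomes fall in the interval [11, 17].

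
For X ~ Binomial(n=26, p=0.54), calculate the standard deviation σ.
2.5413

We have X ~ Binomial(n=26, p=0.54).

For a Binomial distribution with n=26, p=0.54:
σ = √Var(X) = 2.5413

The standard deviation is the square root of the variance.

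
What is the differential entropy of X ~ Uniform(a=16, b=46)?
3.4012 nats

We have X ~ Uniform(a=16, b=46).

The differential entropy measures the uncertainty or information content of the distribution.

For a Uniform distribution with a=16, b=46:
h(X) = 3.4012 nats

(In bits, this would be 4.9069 bits.)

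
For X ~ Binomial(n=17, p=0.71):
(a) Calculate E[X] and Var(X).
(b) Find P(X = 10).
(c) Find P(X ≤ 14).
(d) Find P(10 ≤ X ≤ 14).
(a) E[X] = 12.0700, Var(X) = 3.5003
(b) P(X = 10) = 0.109205
(c) P(X ≤ 14) = 0.909306
(d) P(10 ≤ X ≤ 14) = 0.820935

We have X ~ Binomial(n=17, p=0.71).

(a) Moments:
E[X] = 12.0700
Var(X) = 3.5003
σ = √Var(X) = 1.8709

(b) Point probability using PMF:
P(X = 10) = 0.109205

(c) Cumulative probability using CDF:
P(X ≤ 14) = F(14) = 0.909306

(d) Range probability:
P(10 ≤ X ≤ 14) = P(X ≤ 14) - P(X ≤ 9)
                   = F(14) - F(9)
                   = 0.909306 - 0.088371
                   = 0.820935

This means approximately 82.1% of outcomes fall in the interval [10, 14].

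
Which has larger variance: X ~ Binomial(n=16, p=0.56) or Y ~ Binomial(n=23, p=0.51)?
Y has larger variance (5.7477 > 3.9424)

Compute the variance for each distribution:

X ~ Binomial(n=16, p=0.56):
Var(X) = 3.9424

Y ~ Binomial(n=23, p=0.51):
Var(Y) = 5.7477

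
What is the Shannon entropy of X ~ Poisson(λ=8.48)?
2.4773 nats

We have X ~ Poisson(λ=8.48).

The Shannon entropy measures the uncertainty or information content of the distribution.

For a Poisson distribution with λ=8.48:
H(X) = 2.4773 nats

(In bits, this would be 3.5739 bits.)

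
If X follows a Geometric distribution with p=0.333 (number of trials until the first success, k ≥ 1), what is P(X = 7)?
0.029322

We have X ~ Geometric(p=0.333) (number of trials until the first success, k ≥ 1).

For a Geometric distribution, the PMF gives us the probability of each outcome.

Using the PMF formula:
P(X = 7) = 0.029322

Rounded to 4 decimal places: 0.0293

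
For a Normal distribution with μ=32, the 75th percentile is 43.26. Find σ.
σ = 16.6941

For X ~ Normal(μ, σ), the p-th percentile satisfies x = μ + z_p × σ,
where z_p = Φ⁻¹(p) is the standard normal quantile.

Step 1: z_{0.75} = Φ⁻¹(0.75) = 0.6745

Step 2: Solve for σ:
43.26 = 32 + 0.6745 × σ
σ = (43.26 - 32) / 0.6745
σ = 11.26 / 0.6745
σ = 16.6941

Verification: μ + z × σ = 32 + 0.6745 × 16.6941 = 43.26 ✓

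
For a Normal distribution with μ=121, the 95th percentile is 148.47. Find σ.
σ = 16.7006

For X ~ Normal(μ, σ), the p-th percentile satisfies x = μ + z_p × σ,
where z_p = Φ⁻¹(p) is the standard normal quantile.

Step 1: z_{0.95} = Φ⁻¹(0.95) = 1.6449

Step 2: Solve for σ:
148.47 = 121 + 1.6449 × σ
σ = (148.47 - 121) / 1.6449
σ = 27.47 / 1.6449
σ = 16.7006

Verification: μ + z × σ = 121 + 1.6449 × 16.7006 = 148.47 ✓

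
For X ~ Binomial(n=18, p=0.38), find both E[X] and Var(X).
E[X] = 6.8400, Var(X) = 4.2408

We have X ~ Binomial(n=18, p=0.38).

For a Binomial distribution with n=18, p=0.38:

Expected value:
E[X] = 6.8400

Variance:
Var(X) = 4.2408

Standard deviation:
σ = √Var(X) = 2.0593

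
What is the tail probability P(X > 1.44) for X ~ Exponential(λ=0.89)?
0.277593

We have X ~ Exponential(λ=0.89).

P(X > 1.44) = 1 - P(X ≤ 1.44)
                = 1 - F(1.44)
                = 1 - 0.722407
                = 0.277593

So there's approximately a 27.8% chance that X exceeds 1.44.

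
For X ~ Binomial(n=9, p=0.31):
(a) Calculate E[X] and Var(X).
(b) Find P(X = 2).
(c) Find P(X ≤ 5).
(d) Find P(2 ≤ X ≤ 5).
(a) E[X] = 2.7900, Var(X) = 1.9251
(b) P(X = 2) = 0.257614
(c) P(X ≤ 5) = 0.970238
(d) P(2 ≤ X ≤ 5) = 0.791436

We have X ~ Binomial(n=9, p=0.31).

(a) Moments:
E[X] = 2.7900
Var(X) = 1.9251
σ = √Var(X) = 1.3875

(b) Point probability using PMF:
P(X = 2) = 0.257614

(c) Cumulative probability using CDF:
P(X ≤ 5) = F(5) = 0.970238

(d) Range probability:
P(2 ≤ X ≤ 5) = P(X ≤ 5) - P(X ≤ 1)
                   = F(5) - F(1)
                   = 0.970238 - 0.178802
                   = 0.791436

This means approximately 79.1% of outcomes fall in the interval [2, 5].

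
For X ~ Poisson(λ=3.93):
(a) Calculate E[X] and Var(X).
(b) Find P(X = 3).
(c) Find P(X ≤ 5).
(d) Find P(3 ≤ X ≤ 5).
(a) E[X] = 3.9300, Var(X) = 3.9300
(b) P(X = 3) = 0.198723
(c) P(X ≤ 5) = 0.795973
(d) P(3 ≤ X ≤ 5) = 0.547432

We have X ~ Poisson(λ=3.93).

(a) Moments:
E[X] = 3.9300
Var(X) = 3.9300
σ = √Var(X) = 1.9824

(b) Point probability using PMF:
P(X = 3) = 0.198723

(c) Cumulative probability using CDF:
P(X ≤ 5) = F(5) = 0.795973

(d) Range probability:
P(3 ≤ X ≤ 5) = P(X ≤ 5) - P(X ≤ 2)
                   = F(5) - F(2)
                   = 0.795973 - 0.248541
                   = 0.547432

This means approximately 54.7% of outcomes fall in the interval [3, 5].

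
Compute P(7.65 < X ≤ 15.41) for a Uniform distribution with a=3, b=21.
0.431111

We have X ~ Uniform(a=3, b=21).

To find P(7.65 < X ≤ 15.41), we use:
P(7.65 < X ≤ 15.41) = P(X ≤ 15.41) - P(X ≤ 7.65)
                 = F(15.41) - F(7.65)
                 = 0.689444 - 0.258333
                 = 0.431111

So there's approximately a 43.1% chance that X falls in this range.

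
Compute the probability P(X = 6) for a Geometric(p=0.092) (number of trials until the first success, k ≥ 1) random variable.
0.056783

We have X ~ Geometric(p=0.092) (number of trials until the first success, k ≥ 1).

For a Geometric distribution, the PMF gives us the probability of each outcome.

Using the PMF formula:
P(X = 6) = 0.056783

Rounded to 4 decimal places: 0.0568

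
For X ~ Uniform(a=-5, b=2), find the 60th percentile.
-0.8000

We have X ~ Uniform(a=-5, b=2).

We want to find x such that P(X ≤ x) = 0.6.

This is the 60th percentile, which means 60% of values fall below this point.

Using the inverse CDF (quantile function):
x = F⁻¹(0.6) = -0.8000

Verification: P(X ≤ -0.8000) = 0.6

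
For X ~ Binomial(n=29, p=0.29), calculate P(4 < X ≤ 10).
0.757837

We have X ~ Binomial(n=29, p=0.29).

To find P(4 < X ≤ 10), we use:
P(4 < X ≤ 10) = P(X ≤ 10) - P(X ≤ 4)
                 = F(10) - F(4)
                 = 0.805966 - 0.048129
                 = 0.757837

So there's approximately a 75.8% chance that X falls in this range.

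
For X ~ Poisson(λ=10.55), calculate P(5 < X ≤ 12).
0.687849

We have X ~ Poisson(λ=10.55).

To find P(5 < X ≤ 12), we use:
P(5 < X ≤ 12) = P(X ≤ 12) - P(X ≤ 5)
                 = F(12) - F(5)
                 = 0.736784 - 0.048935
                 = 0.687849

So there's approximately a 68.8% chance that X falls in this range.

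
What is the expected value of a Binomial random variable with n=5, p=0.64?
3.2000

We have X ~ Binomial(n=5, p=0.64).

For a Binomial distribution with n=5, p=0.64:
E[X] = 3.2000

This is the expected (average) value of X.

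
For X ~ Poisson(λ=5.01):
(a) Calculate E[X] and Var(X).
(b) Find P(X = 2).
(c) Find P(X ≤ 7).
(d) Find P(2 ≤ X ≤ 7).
(a) E[X] = 5.0100, Var(X) = 5.0100
(b) P(X = 2) = 0.083720
(c) P(X ≤ 7) = 0.865582
(d) P(2 ≤ X ≤ 7) = 0.825490

We have X ~ Poisson(λ=5.01).

(a) Moments:
E[X] = 5.0100
Var(X) = 5.0100
σ = √Var(X) = 2.2383

(b) Point probability using PMF:
P(X = 2) = 0.083720

(c) Cumulative probability using CDF:
P(X ≤ 7) = F(7) = 0.865582

(d) Range probability:
P(2 ≤ X ≤ 7) = P(X ≤ 7) - P(X ≤ 1)
                   = F(7) - F(1)
                   = 0.865582 - 0.040092
                   = 0.825490

This means approximately 82.5% of outcomes fall in the interval [2, 7].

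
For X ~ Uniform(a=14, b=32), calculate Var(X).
27.0000

We have X ~ Uniform(a=14, b=32).

For a Uniform distribution with a=14, b=32:
Var(X) = 27.0000

The variance measures the spread of the distribution around the mean.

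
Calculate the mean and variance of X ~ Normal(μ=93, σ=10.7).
E[X] = 93.0000, Var(X) = 114.4900

We have X ~ Normal(μ=93, σ=10.7).

For a Normal distribution with μ=93, σ=10.7:

Expected value:
E[X] = 93.0000

Variance:
Var(X) = 114.4900

Standard deviation:
σ = √Var(X) = 10.7000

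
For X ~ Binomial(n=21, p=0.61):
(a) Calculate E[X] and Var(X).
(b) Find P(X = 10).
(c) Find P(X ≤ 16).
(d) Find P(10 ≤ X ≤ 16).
(a) E[X] = 12.8100, Var(X) = 4.9959
(b) P(X = 10) = 0.079879
(c) P(X ≤ 16) = 0.955058
(d) P(10 ≤ X ≤ 16) = 0.884127

We have X ~ Binomial(n=21, p=0.61).

(a) Moments:
E[X] = 12.8100
Var(X) = 4.9959
σ = √Var(X) = 2.2352

(b) Point probability using PMF:
P(X = 10) = 0.079879

(c) Cumulative probability using CDF:
P(X ≤ 16) = F(16) = 0.955058

(d) Range probability:
P(10 ≤ X ≤ 16) = P(X ≤ 16) - P(X ≤ 9)
                   = F(16) - F(9)
                   = 0.955058 - 0.070931
                   = 0.884127

This means approximately 88.4% of outcomes fall in the interval [10, 16].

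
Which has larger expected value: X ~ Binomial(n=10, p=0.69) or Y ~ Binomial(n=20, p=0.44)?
Y has larger mean (8.8000 > 6.9000)

Compute the expected value for each distribution:

X ~ Binomial(n=10, p=0.69):
E[X] = 6.9000

Y ~ Binomial(n=20, p=0.44):
E[Y] = 8.8000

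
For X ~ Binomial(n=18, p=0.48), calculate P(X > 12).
0.033365

We have X ~ Binomial(n=18, p=0.48).

P(X > 12) = 1 - P(X ≤ 12)
                = 1 - F(12)
                = 1 - 0.966635
                = 0.033365

So there's approximately a 3.3% chance that X exceeds 12.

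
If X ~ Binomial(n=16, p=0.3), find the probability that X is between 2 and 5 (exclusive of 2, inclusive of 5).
0.560423

We have X ~ Binomial(n=16, p=0.3).

To find P(2 < X ≤ 5), we use:
P(2 < X ≤ 5) = P(X ≤ 5) - P(X ≤ 2)
                 = F(5) - F(2)
                 = 0.659782 - 0.099360
                 = 0.560423

So there's approximately a 56.0% chance that X falls in this range.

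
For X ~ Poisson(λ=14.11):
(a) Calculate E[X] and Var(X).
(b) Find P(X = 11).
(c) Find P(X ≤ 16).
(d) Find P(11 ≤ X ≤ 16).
(a) E[X] = 14.1100, Var(X) = 14.1100
(b) P(X = 11) = 0.082366
(c) P(X ≤ 16) = 0.746323
(d) P(11 ≤ X ≤ 16) = 0.577818

We have X ~ Poisson(λ=14.11).

(a) Moments:
E[X] = 14.1100
Var(X) = 14.1100
σ = √Var(X) = 3.7563

(b) Point probability using PMF:
P(X = 11) = 0.082366

(c) Cumulative probability using CDF:
P(X ≤ 16) = F(16) = 0.746323

(d) Range probability:
P(11 ≤ X ≤ 16) = P(X ≤ 16) - P(X ≤ 10)
                   = F(16) - F(10)
                   = 0.746323 - 0.168504
                   = 0.577818

This means approximately 57.8% of outcomes fall in the interval [11, 16].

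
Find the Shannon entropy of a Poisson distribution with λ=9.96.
2.5594 nats

We have X ~ Poisson(λ=9.96).

The Shannon entropy measures the uncertainty or information content of the distribution.

For a Poisson distribution with λ=9.96:
H(X) = 2.5594 nats

(In bits, this would be 3.6924 bits.)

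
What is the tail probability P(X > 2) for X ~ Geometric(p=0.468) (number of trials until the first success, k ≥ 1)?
0.283024

We have X ~ Geometric(p=0.468) (number of trials until the first success, k ≥ 1).

P(X > 2) = 1 - P(X ≤ 2)
                = 1 - F(2)
                = 1 - 0.716976
                = 0.283024

So there's approximately a 28.3% chance that X exceeds 2.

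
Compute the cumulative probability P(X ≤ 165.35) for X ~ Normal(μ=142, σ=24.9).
0.825814

We have X ~ Normal(μ=142, σ=24.9).

The CDF gives us P(X ≤ k).

Using the CDF:
P(X ≤ 165.35) = 0.825814

This means there's approximately a 82.6% chance that X is at most 165.35.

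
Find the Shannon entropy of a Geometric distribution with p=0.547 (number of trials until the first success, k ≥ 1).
1.2591 nats

We have X ~ Geometric(p=0.547) (number of trials until the first success, k ≥ 1).

The Shannon entropy measures the uncertainty or information content of the distribution.

For a Geometric distribution with p=0.547 (number of trials until the first success, k ≥ 1):
H(X) = 1.2591 nats

(In bits, this would be 1.8165 bits.)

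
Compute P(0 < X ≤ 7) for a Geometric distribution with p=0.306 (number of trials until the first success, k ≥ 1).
0.922462

We have X ~ Geometric(p=0.306) (number of trials until the first success, k ≥ 1).

To find P(0 < X ≤ 7), we use:
P(0 < X ≤ 7) = P(X ≤ 7) - P(X ≤ 0)
                 = F(7) - F(0)
                 = 0.922462 - 0.000000
                 = 0.922462

So there's approximately a 92.2% chance that X falls in this range.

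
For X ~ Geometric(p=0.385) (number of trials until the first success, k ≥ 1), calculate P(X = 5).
0.055076

We have X ~ Geometric(p=0.385) (number of trials until the first success, k ≥ 1).

For a Geometric distribution, the PMF gives us the probability of each outcome.

Using the PMF formula:
P(X = 5) = 0.055076

Rounded to 4 decimal places: 0.0551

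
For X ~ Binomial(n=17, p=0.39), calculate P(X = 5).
0.148194

We have X ~ Binomial(n=17, p=0.39).

For a Binomial distribution, the PMF gives us the probability of each outcome.

Using the PMF formula:
P(X = 5) = 0.148194

Rounded to 4 decimal places: 0.1482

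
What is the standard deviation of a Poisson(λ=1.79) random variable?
1.3379

We have X ~ Poisson(λ=1.79).

For a Poisson distribution with λ=1.79:
σ = √Var(X) = 1.3379

The standard deviation is the square root of the variance.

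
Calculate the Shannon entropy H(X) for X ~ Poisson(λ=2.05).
1.7189 nats

We have X ~ Poisson(λ=2.05).

The Shannon entropy measures the uncertainty or information content of the distribution.

For a Poisson distribution with λ=2.05:
H(X) = 1.7189 nats

(In bits, this would be 2.4799 bits.)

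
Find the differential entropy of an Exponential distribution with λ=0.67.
1.4005 nats

We have X ~ Exponential(λ=0.67).

The differential entropy measures the uncertainty or information content of the distribution.

For an Exponential distribution with λ=0.67:
h(X) = 1.4005 nats

(In bits, this would be 2.0205 bits.)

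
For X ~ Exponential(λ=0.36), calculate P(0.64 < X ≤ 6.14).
0.684559

We have X ~ Exponential(λ=0.36).

To find P(0.64 < X ≤ 6.14), we use:
P(0.64 < X ≤ 6.14) = P(X ≤ 6.14) - P(X ≤ 0.64)
                 = F(6.14) - F(0.64)
                 = 0.890343 - 0.205784
                 = 0.684559

So there's approximately a 68.5% chance that X falls in this range.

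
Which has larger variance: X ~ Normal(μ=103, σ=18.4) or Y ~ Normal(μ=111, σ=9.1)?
X has larger variance (338.5600 > 82.8100)

Compute the variance for each distribution:

X ~ Normal(μ=103, σ=18.4):
Var(X) = 338.5600

Y ~ Normal(μ=111, σ=9.1):
Var(Y) = 82.8100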